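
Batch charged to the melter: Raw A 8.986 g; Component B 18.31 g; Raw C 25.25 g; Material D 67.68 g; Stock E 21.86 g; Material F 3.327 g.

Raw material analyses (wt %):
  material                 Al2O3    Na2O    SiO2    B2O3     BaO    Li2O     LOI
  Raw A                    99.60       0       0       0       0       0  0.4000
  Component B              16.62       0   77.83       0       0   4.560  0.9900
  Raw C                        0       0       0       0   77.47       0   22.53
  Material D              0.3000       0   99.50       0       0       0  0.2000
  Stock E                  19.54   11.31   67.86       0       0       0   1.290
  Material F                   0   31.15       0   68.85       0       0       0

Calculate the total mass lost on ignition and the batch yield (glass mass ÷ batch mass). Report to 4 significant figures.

LOI loss = 6.323 g; glass = 139.1 g; yield = 95.65%

The working math carries full precision in all steps — rounding to 4 significant digits applies to each working value as displayed — every reported value is rounded a single time — derived quantities are carried in exact precision (ignition loss, the yield, net glass mass, the totals, the six compositions) from the batch weights for 139.1 g of glass as given in the question or the answer.
LOI of each material in turn:
  Raw A: 8.986 × 0.004000 = 0.03594 g
  Component B: 18.31 × 0.009900 = 0.1813 g
  Raw C: 25.25 × 0.2253 = 5.689 g
  Material D: 67.68 × 0.002000 = 0.1354 g
  Stock E: 21.86 × 0.01290 = 0.2820 g
  Material F: 3.327 × 0 = 0 g
Total LOI = 6.323 g
Glass = batch − LOI = 145.4 − 6.323 = 139.1 g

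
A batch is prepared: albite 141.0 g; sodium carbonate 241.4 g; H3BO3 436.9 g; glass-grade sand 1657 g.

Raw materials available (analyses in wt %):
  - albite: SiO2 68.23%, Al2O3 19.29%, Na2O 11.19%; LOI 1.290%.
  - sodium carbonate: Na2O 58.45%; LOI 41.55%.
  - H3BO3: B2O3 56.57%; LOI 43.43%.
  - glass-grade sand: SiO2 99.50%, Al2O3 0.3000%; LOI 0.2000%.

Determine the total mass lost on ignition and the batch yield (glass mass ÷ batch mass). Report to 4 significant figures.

LOI loss = 295.2 g; glass = 2181 g; yield = 88.08%

The whole derivation runs at full float precision through every step; in-progress results appear (rounded to 4 significant digits) within the worked lines; every reported value takes just one rounding — the derived quantities are carried from the batch weights per 2181 g of glass at exact precision (ignition loss, the four compositions, net glass mass, the yield, the totals) as set out in either problem or answer.
Loss on ignition, line by line:
  albite: 141.0 × 0.01290 = 1.819 g
  sodium carbonate: 241.4 × 0.4155 = 100.3 g
  H3BO3: 436.9 × 0.4343 = 189.7 g
  glass-grade sand: 1657 × 0.002000 = 3.314 g
Total LOI = 295.2 g
Glass = batch − LOI = 2476 − 295.2 = 2181 g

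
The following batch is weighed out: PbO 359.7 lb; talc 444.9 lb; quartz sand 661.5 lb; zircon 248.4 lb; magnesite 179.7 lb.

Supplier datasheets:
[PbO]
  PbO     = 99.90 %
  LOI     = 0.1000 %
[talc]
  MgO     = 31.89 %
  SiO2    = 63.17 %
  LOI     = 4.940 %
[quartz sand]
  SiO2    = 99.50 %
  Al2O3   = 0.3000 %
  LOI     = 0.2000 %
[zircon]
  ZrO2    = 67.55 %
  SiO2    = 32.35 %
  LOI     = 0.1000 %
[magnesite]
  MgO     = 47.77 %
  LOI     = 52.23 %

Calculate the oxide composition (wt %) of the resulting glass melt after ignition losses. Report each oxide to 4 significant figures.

In-progress results are printed with 4-significant-figure rounding as written. Full precision is maintained at each step; a single rounding completes every reported number. The derived quantities are carried from the weighed amounts at 1776 lb of glass in exact precision (yield, ignition loss, the five compositions, glass mass, the totals), exactly as printed in either problem or answer.
Oxide masses out of the charge:
  PbO: 359.7·0.9990 = 359.3 lb
  ZrO2: 248.4·0.6755 = 167.8 lb
  MgO: 444.9·0.3189 + 179.7·0.4777 = 227.7 lb
  SiO2: 444.9·0.6317 + 661.5·0.9950 + 248.4·0.3235 = 1020 lb
  Al2O3: 661.5·0.003000 = 1.984 lb
LOI: 359.7·0.001000 + 444.9·0.04940 + 661.5·0.002000 + 248.4·0.001000 + 179.7·0.5223 = 117.8 lb
Glass mass = batch − LOI = 1894 − 117.8 = 1776 lb (the oxide masses sum to this)
wt % = oxide mass / glass mass × 100

Glass mass = 1776 lb (batch 1894 − LOI 117.8).
Composition: PbO 20.23%, ZrO2 9.446%, MgO 12.82%, SiO2 57.40%, Al2O3 0.1117%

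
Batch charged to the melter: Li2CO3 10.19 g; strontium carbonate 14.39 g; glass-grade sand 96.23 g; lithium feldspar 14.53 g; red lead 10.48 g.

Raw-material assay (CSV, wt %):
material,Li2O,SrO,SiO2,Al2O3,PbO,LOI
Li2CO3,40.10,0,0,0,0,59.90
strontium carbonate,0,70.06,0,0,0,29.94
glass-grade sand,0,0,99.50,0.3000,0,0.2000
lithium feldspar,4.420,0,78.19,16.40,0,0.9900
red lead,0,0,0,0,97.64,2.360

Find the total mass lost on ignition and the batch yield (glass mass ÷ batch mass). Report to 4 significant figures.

LOI loss = 11.00 g; glass = 134.8 g; yield = 92.46%

Values along the way appear rounded off to 4 significant digits as written — the working math keeps exact precision all the way through; each reported number takes exactly one rounding — derived quantities, including totals, glass mass, LOI, five oxide percentages, the yield, are re-derived from the weighed amounts on 134.8 g of glass at exact precision exactly as printed in question or answer.
Each material's LOI contribution:
  Li2CO3: 10.19 × 0.5990 = 6.104 g
  strontium carbonate: 14.39 × 0.2994 = 4.308 g
  glass-grade sand: 96.23 × 0.002000 = 0.1925 g
  lithium feldspar: 14.53 × 0.009900 = 0.1438 g
  red lead: 10.48 × 0.02360 = 0.2473 g
Total LOI = 11.00 g
Glass = batch − LOI = 145.8 − 11.00 = 134.8 g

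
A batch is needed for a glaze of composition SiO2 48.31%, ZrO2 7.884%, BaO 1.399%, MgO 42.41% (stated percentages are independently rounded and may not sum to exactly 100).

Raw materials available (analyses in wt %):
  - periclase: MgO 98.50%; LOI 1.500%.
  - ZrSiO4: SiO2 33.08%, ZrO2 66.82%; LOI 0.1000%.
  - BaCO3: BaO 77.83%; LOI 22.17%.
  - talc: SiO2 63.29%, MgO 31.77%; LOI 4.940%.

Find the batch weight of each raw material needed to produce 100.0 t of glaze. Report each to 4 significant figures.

Batch per 100.0 t glaze:
  periclase: 20.43 t
  ZrSiO4: 11.80 t
  BaCO3: 1.798 t
  talc: 70.16 t
Total batch = 104.2 t; LOI loss = 4.183 t; yield = 95.99%

Rounding to 4 significant figures governs each mid-chain value as shown — each numeric step holds full float precision through every step; every reported value is rounded just once. All derived quantities (yield, the totals, four oxide percentages, net glass mass, LOI) are computed at full float precision from the batch weights on 100.0 t of glass as set out in the problem or the answer.
Oxide-by-oxide targets in 100.0 t glaze:
  SiO2: 48.31% × 100.0 = 48.31 t
  ZrO2: 7.884% × 100.0 = 7.884 t
  BaO: 1.399% × 100.0 = 1.399 t
  MgO: 42.41% × 100.0 = 42.41 t
Verifying the oxide balance working from each reported weight, versus the basis set out (summed amounts equal target values given rounding of the digits):
  SiO2: 11.80·0.3308 + 70.16·0.6329 = 48.31 t (target 48.31 t)
  ZrO2: 11.80·0.6682 = 7.885 t (target 7.884 t)
  BaO: 1.798·0.7783 = 1.399 t (target 1.399 t)
  MgO: 20.43·0.9850 + 70.16·0.3177 = 42.41 t (target 42.41 t)
Mass balance on the glass: net batch after ignition = 100.0 t (per-oxide target masses sum to 100.0 t; versus the stated basis of 100.0 t — any gap is answer rounding).
Summing the batch: Σ batch = 104.2 t; LOI removed, Σ of batch·LOI: 4.183 t; as yield: glass ÷ batch → 95.99%.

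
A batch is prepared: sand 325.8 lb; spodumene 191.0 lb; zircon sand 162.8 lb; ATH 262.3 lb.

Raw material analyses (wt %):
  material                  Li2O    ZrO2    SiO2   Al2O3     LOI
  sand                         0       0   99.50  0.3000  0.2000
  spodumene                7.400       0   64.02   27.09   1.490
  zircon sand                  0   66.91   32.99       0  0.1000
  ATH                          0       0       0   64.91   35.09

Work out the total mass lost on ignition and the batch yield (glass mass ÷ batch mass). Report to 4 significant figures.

LOI loss = 95.70 lb; glass = 846.2 lb; yield = 89.84%

Values along the way are rounded off to 4 significant figures as shown — all arithmetic carries full precision at each step — each reported figure is rounded once only. All derived quantities, including glass mass, totals, yield, LOI, four oxide percentages, are computed from the weighed amounts on 846.2 lb of glass in full precision, as written in the problem or the answer.
Each material's LOI contribution:
  sand: 325.8 × 0.002000 = 0.6516 lb
  spodumene: 191.0 × 0.01490 = 2.846 lb
  zircon sand: 162.8 × 0.001000 = 0.1628 lb
  ATH: 262.3 × 0.3509 = 92.04 lb
Total LOI = 95.70 lb
Glass = batch − LOI = 941.9 − 95.70 = 846.2 lb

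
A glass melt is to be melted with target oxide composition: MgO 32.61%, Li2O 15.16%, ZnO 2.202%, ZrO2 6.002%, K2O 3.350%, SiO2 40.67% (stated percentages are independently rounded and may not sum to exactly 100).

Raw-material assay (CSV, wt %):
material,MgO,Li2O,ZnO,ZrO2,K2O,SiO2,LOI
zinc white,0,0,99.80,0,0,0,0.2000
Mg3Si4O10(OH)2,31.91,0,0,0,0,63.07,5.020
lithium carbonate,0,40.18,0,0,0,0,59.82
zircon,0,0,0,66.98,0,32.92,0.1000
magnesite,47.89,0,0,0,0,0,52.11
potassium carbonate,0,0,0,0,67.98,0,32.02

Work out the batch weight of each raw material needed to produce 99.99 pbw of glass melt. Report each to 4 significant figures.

The intermediate values are shown rounded to four significant digits at each printed step. Each numeric step carries exact precision throughout. Exactly one rounding is applied to each reported result; all derived quantities (yield, glass mass, the six compositions, ignition loss, totals) are carried from the weighed amounts on 99.99 pbw of glass in exact precision, as given in the problem or the answer.
Target oxide masses per 99.99 pbw glass melt:
  MgO: 32.61% × 99.99 = 32.61 pbw
  Li2O: 15.16% × 99.99 = 15.16 pbw
  ZnO: 2.202% × 99.99 = 2.202 pbw
  ZrO2: 6.002% × 99.99 = 6.001 pbw
  K2O: 3.350% × 99.99 = 3.350 pbw
  SiO2: 40.67% × 99.99 = 40.67 pbw
Verifying the oxide balance per the reported batch figures, at the basis given (sum by sum, the targets are met up to rounding of the answer):
  MgO: 59.80·0.3191 + 28.24·0.4789 = 32.61 pbw (target 32.61 pbw)
  Li2O: 37.73·0.4018 = 15.16 pbw (target 15.16 pbw)
  ZnO: 2.206·0.9980 = 2.202 pbw (target 2.202 pbw)
  ZrO2: 8.960·0.6698 = 6.001 pbw (target 6.001 pbw)
  K2O: 4.927·0.6798 = 3.349 pbw (target 3.350 pbw)
  SiO2: 59.80·0.6307 + 8.960·0.3292 = 40.67 pbw (target 40.67 pbw)
Mass balance on the glass: total charge less LOI = 99.98 pbw (the targets, summed, come to 99.98 pbw; against the stated basis, 99.99 pbw — any gap is answer rounding).
Batch total: Σ batch = 141.9 pbw; LOI loss = Σ batch·LOI = 41.88 pbw; yield, glass over the total, = 70.48%.

Batch per 99.99 pbw glass melt:
  zinc white: 2.206 pbw
  Mg3Si4O10(OH)2: 59.80 pbw
  lithium carbonate: 37.73 pbw
  zircon: 8.960 pbw
  magnesite: 28.24 pbw
  potassium carbonate: 4.927 pbw
Total batch = 141.9 pbw; LOI loss = 41.88 pbw; yield = 70.48%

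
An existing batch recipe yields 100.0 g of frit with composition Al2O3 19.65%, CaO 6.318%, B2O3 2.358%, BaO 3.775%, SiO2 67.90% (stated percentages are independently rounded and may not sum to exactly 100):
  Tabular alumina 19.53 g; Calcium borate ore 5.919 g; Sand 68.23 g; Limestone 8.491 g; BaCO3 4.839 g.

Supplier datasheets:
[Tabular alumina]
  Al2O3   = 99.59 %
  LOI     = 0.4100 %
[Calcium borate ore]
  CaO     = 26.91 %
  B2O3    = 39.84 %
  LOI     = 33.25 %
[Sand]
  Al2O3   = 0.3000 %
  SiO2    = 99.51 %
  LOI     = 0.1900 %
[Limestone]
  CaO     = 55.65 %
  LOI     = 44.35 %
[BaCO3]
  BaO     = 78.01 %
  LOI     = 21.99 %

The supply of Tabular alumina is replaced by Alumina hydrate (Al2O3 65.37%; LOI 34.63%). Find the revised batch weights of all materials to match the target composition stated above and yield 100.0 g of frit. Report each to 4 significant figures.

Revised batch per 100.0 g frit:
  Alumina hydrate: 29.75 g
  Calcium borate ore: 5.919 g
  Sand: 68.23 g
  Limestone: 8.491 g
  BaCO3: 4.839 g
Total batch = 117.2 g; LOI loss = 17.23 g

Values along the way are displayed rounded off to 4 significant digits in the working; the whole derivation maintains full precision end to end — every reported number takes a single rounding — the derived quantities are computed from the batch weights per 100.0 g of glass in full precision (five oxide percentages, ignition loss, yield, net glass mass, totals) as given in the question or the answer.
Target masses of each oxide per 100.0 g frit:
  Al2O3: 19.65% × 100.0 = 19.65 g
  CaO: 6.318% × 100.0 = 6.318 g
  B2O3: 2.358% × 100.0 = 2.358 g
  BaO: 3.775% × 100.0 = 3.775 g
  SiO2: 67.90% × 100.0 = 67.90 g
Balance tally, oxide-wise, working from each reported weight, against the basis in use (summed amounts equal target values within answer rounding):
  Al2O3: 29.75·0.6537 + 68.23·0.003000 = 19.65 g (target 19.65 g)
  CaO: 5.919·0.2691 + 8.491·0.5565 = 6.318 g (target 6.318 g)
  B2O3: 5.919·0.3984 = 2.358 g (target 2.358 g)
  BaO: 4.839·0.7801 = 3.775 g (target 3.775 g)
  SiO2: 68.23·0.9951 = 67.90 g (target 67.90 g)
Glass-mass bookkeeping: batch Σ − ignition loss = 100.0 g (summing oxide targets gives 100.0 g; the stated basis being 100.0 g — differing by rounding only).
Adding the batch up: Σ batch = 117.2 g; ignition loss, Σ(batch × LOI) = 17.23 g; glass ÷ batch gives a yield of 85.30%.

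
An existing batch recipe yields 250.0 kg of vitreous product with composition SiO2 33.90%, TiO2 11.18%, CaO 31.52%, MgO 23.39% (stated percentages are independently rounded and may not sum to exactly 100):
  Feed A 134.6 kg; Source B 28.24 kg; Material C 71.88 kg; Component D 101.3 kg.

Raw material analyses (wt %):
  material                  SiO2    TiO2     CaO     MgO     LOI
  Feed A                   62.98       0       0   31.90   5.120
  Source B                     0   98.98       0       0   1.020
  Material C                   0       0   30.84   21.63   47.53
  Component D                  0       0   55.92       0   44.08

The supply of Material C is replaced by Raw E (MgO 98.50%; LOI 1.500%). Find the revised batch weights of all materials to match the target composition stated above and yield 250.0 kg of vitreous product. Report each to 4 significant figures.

All arithmetic runs at full precision at each step — in-progress results are shown rounded to 4 significant figures alongside each step; exactly one rounding lands on every reported result; derived quantities, which include the totals, four oxide percentages, glass mass, LOI, yield, are rebuilt in exact precision, as quoted within the question or the answer, using the weight values at 250.0 kg of glass.
The oxide mass targets at 250.0 kg vitreous product:
  SiO2: 33.90% × 250.0 = 84.75 kg
  TiO2: 11.18% × 250.0 = 27.95 kg
  CaO: 31.52% × 250.0 = 78.80 kg
  MgO: 23.39% × 250.0 = 58.48 kg
Oxide-by-oxide audit using the reported weights, at the basis given (each sum matches its target mass net of answer rounding effects):
  SiO2: 134.6·0.6298 = 84.77 kg (target 84.75 kg)
  TiO2: 28.24·0.9898 = 27.95 kg (target 27.95 kg)
  CaO: 140.9·0.5592 = 78.79 kg (target 78.80 kg)
  MgO: 134.6·0.3190 + 15.79·0.9850 = 58.49 kg (target 58.48 kg)
Auditing the glass mass value: whole batch net of LOI = 250.0 kg (oxide target masses add up to 250.0 kg; against the stated basis, 250.0 kg — any gap is answer rounding).
Total batch = Σ batch = 319.5 kg; ignition loss, Σ(batch × LOI) = 69.53 kg; the yield ratio, glass ÷ batch: 78.24%.

Revised batch per 250.0 kg vitreous product:
  Feed A: 134.6 kg
  Source B: 28.24 kg
  Raw E: 15.79 kg
  Component D: 140.9 kg
Total batch = 319.5 kg; LOI loss = 69.53 kg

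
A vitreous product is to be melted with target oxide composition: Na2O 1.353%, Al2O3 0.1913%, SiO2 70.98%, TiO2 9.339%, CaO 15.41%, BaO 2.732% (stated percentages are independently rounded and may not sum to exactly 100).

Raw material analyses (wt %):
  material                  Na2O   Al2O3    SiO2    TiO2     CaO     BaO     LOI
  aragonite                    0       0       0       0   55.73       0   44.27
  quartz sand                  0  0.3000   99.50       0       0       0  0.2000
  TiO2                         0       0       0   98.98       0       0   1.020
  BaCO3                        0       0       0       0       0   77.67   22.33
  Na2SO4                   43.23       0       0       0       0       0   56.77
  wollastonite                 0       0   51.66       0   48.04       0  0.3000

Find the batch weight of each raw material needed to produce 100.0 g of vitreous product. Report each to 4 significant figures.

Exact precision is held throughout. Values along the way are displayed, with 4-significant-figure rounding, across the worked steps — each reported figure takes exactly one rounding — derived quantities, including six oxide percentages, the yield, glass mass, LOI, the totals, are computed from the weighed amounts per 100.0 g of glass in exact precision as given in problem or answer.
Target masses of each oxide per 100.0 g vitreous product:
  Na2O: 1.353% × 100.0 = 1.353 g
  Al2O3: 0.1913% × 100.0 = 0.1913 g
  SiO2: 70.98% × 100.0 = 70.98 g
  TiO2: 9.339% × 100.0 = 9.339 g
  CaO: 15.41% × 100.0 = 15.41 g
  BaO: 2.732% × 100.0 = 2.732 g
Mass-balance tally per oxide working from each reported weight, against the basis in use (sums match the target masses net of answer rounding effects):
  Na2O: 3.130·0.4323 = 1.353 g (target 1.353 g)
  Al2O3: 63.77·0.003000 = 0.1913 g (target 0.1913 g)
  SiO2: 63.77·0.9950 + 14.58·0.5166 = 70.98 g (target 70.98 g)
  TiO2: 9.435·0.9898 = 9.339 g (target 9.339 g)
  CaO: 15.08·0.5573 + 14.58·0.4804 = 15.41 g (target 15.41 g)
  BaO: 3.517·0.7767 = 2.732 g (target 2.732 g)
Glass-mass bookkeeping: whole batch net of LOI = 100.0 g (summing oxide targets gives 100.0 g; basis as stated: 100.0 g — differing by rounding only).
Batch grand total — Σ batch = 109.5 g; loss to ignition Σ batch·LOI = 9.506 g; the yield ratio, glass ÷ batch: 91.32%.

Batch per 100.0 g vitreous product:
  aragonite: 15.08 g
  quartz sand: 63.77 g
  TiO2: 9.435 g
  BaCO3: 3.517 g
  Na2SO4: 3.130 g
  wollastonite: 14.58 g
Total batch = 109.5 g; LOI loss = 9.506 g; yield = 91.32%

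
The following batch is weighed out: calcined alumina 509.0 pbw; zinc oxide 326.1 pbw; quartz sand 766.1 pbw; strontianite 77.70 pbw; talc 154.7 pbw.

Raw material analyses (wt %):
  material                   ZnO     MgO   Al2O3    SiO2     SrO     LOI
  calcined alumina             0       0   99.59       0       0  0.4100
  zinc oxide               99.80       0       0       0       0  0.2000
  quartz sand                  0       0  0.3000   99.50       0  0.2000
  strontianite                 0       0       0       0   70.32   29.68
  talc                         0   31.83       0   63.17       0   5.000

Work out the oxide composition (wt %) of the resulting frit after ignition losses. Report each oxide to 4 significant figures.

In-progress results are displayed, rounded to 4 significant figures, when written out; all internal work holds full precision at every stage; a single rounding yields each reported result; all derived quantities are re-derived from the weighed amounts for 1799 pbw of glass in exact precision (the five compositions, net glass mass, totals, ignition loss, the yield), exactly as printed in the question or the answer.
What the batch supplies per oxide:
  ZnO: 326.1·0.9980 = 325.4 pbw
  MgO: 154.7·0.3183 = 49.24 pbw
  Al2O3: 509.0·0.9959 + 766.1·0.003000 = 509.2 pbw
  SiO2: 766.1·0.9950 + 154.7·0.6317 = 860.0 pbw
  SrO: 77.70·0.7032 = 54.64 pbw
LOI: 509.0·0.004100 + 326.1·0.002000 + 766.1·0.002000 + 77.70·0.2968 + 154.7·0.05000 = 35.07 pbw
Resulting glass, batch − LOI: 1834 − 35.07 = 1799 pbw (consistent with Σ oxide mass)
wt % = 100 × oxide mass / glass mass

Glass mass = 1799 pbw (batch 1834 − LOI 35.07).
Composition: ZnO 18.10%, MgO 2.738%, Al2O3 28.31%, SiO2 47.82%, SrO 3.038%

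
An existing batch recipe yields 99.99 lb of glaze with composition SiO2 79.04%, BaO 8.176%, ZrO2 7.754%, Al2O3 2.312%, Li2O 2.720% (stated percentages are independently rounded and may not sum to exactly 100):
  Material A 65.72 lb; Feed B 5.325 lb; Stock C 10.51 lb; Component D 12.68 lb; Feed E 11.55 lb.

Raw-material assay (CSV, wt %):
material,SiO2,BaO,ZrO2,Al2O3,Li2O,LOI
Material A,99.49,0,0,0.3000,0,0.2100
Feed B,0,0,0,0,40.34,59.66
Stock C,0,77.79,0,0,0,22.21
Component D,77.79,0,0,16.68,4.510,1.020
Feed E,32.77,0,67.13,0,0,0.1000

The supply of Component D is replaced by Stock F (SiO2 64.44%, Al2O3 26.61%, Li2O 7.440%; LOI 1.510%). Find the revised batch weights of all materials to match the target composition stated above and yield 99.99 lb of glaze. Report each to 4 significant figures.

Every computation keeps exact precision at all times; working values are shown rounded off to 4 significant figures across the worked steps; each reported number carries a single rounding; all derived quantities are rebuilt from the weighed amounts for 99.99 lb of glass in exact precision (the five compositions, glass mass, LOI, the yield, the totals), as they appear in problem or answer.
Per-oxide target masses for 99.99 lb glaze:
  SiO2: 79.04% × 99.99 = 79.03 lb
  BaO: 8.176% × 99.99 = 8.175 lb
  ZrO2: 7.754% × 99.99 = 7.753 lb
  Al2O3: 2.312% × 99.99 = 2.312 lb
  Li2O: 2.720% × 99.99 = 2.720 lb
Checking each oxide sum per the reported batch figures, against the basis in use (sums match the target masses inside rounding margins):
  SiO2: 70.52·0.9949 + 7.893·0.6444 + 11.55·0.3277 = 79.03 lb (target 79.03 lb)
  BaO: 10.51·0.7779 = 8.176 lb (target 8.175 lb)
  ZrO2: 11.55·0.6713 = 7.754 lb (target 7.753 lb)
  Al2O3: 70.52·0.003000 + 7.893·0.2661 = 2.312 lb (target 2.312 lb)
  Li2O: 5.286·0.4034 + 7.893·0.07440 = 2.720 lb (target 2.720 lb)
Glass mass check: batch Σ − ignition loss = 99.99 lb (targets for the oxides total 99.99 lb; the stated basis being 99.99 lb — a pure rounding effect).
Batch total: Σ batch = 105.8 lb; the LOI term Σ batch·LOI equals 5.767 lb; glass ÷ batch gives a yield of 94.55%.

Revised batch per 99.99 lb glaze:
  Material A: 70.52 lb
  Feed B: 5.286 lb
  Stock C: 10.51 lb
  Stock F: 7.893 lb
  Feed E: 11.55 lb
Total batch = 105.8 lb; LOI loss = 5.767 lb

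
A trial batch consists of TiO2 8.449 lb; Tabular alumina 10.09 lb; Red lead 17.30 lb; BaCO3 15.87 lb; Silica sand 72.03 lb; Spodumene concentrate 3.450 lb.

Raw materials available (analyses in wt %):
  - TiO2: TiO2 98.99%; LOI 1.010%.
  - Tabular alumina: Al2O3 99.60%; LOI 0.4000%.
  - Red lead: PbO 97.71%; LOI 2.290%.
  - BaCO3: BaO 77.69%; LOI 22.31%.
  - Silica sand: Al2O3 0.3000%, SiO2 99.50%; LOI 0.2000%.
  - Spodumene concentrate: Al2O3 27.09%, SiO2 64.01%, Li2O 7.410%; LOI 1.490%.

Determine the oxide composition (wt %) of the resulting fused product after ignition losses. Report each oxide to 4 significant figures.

Glass mass = 122.9 lb (batch 127.2 − LOI 4.258).
Composition: Al2O3 9.111%, BaO 10.03%, SiO2 60.10%, TiO2 6.804%, Li2O 0.2080%, PbO 13.75%

In-progress results are displayed rounded to 4 significant digits when written out. Each numeric step runs at full float precision end to end — each reported result carries a single rounding; all derived quantities, which include the totals, six oxide percentages, the yield, LOI, net glass mass, are carried in exact precision, exactly as shown in the problem or the answer, from the batch weights per 122.9 lb of glass.
What the batch supplies per oxide:
  Al2O3: 10.09·0.9960 + 72.03·0.003000 + 3.450·0.2709 = 11.20 lb
  BaO: 15.87·0.7769 = 12.33 lb
  SiO2: 72.03·0.9950 + 3.450·0.6401 = 73.88 lb
  TiO2: 8.449·0.9899 = 8.364 lb
  Li2O: 3.450·0.07410 = 0.2556 lb
  PbO: 17.30·0.9771 = 16.90 lb
LOI: 8.449·0.01010 + 10.09·0.004000 + 17.30·0.02290 + 15.87·0.2231 + 72.03·0.002000 + 3.450·0.01490 = 4.258 lb
Glass = total batch minus LOI = 127.2 − 4.258 = 122.9 lb (= Σ oxide masses)
percent share: oxide ÷ glass, ×100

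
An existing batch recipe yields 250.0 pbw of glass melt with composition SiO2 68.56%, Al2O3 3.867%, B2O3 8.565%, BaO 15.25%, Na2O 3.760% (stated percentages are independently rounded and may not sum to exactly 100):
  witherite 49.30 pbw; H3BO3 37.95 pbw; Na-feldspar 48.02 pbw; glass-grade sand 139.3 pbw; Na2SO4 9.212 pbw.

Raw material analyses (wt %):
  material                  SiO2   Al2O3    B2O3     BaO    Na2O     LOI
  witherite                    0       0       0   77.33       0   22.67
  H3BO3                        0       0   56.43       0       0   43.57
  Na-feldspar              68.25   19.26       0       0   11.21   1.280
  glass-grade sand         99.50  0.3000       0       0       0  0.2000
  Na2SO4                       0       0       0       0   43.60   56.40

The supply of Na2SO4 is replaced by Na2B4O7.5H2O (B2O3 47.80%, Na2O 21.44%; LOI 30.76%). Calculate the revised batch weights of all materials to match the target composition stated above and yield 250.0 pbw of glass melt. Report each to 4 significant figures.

Revised batch per 250.0 pbw glass melt:
  witherite: 49.30 pbw
  H3BO3: 22.08 pbw
  Na-feldspar: 48.02 pbw
  glass-grade sand: 139.3 pbw
  Na2B4O7.5H2O: 18.73 pbw
Total batch = 277.4 pbw; LOI loss = 27.45 pbw

Each numeric step maintains full precision end to end — in-progress results appear (rounded to 4 significant figures) within the worked lines. Every reported value includes exactly one rounding; derived quantities are re-derived in exact precision (the five compositions, the yield, net glass mass, LOI, totals) from the batch weights for 250.0 pbw of glass, as given in the problem or the answer.
Per-oxide target masses for 250.0 pbw glass melt:
  SiO2: 68.56% × 250.0 = 171.4 pbw
  Al2O3: 3.867% × 250.0 = 9.668 pbw
  B2O3: 8.565% × 250.0 = 21.41 pbw
  BaO: 15.25% × 250.0 = 38.12 pbw
  Na2O: 3.760% × 250.0 = 9.400 pbw
Sums-versus-targets review on the weights just shown, under the basis named above (summed amounts equal target values once rounding is allowed for):
  SiO2: 48.02·0.6825 + 139.3·0.9950 = 171.4 pbw (target 171.4 pbw)
  Al2O3: 48.02·0.1926 + 139.3·0.003000 = 9.667 pbw (target 9.668 pbw)
  B2O3: 22.08·0.5643 + 18.73·0.4780 = 21.41 pbw (target 21.41 pbw)
  BaO: 49.30·0.7733 = 38.12 pbw (target 38.12 pbw)
  Na2O: 48.02·0.1121 + 18.73·0.2144 = 9.399 pbw (target 9.400 pbw)
Auditing the glass mass value: net batch after ignition = 250.0 pbw (targets for the oxides total 250.0 pbw; stated basis 250.0 pbw — deltas are rounding alone).
Batch grand total — Σ batch = 277.4 pbw; Σ batch·LOI gives LOI loss = 27.45 pbw; as yield: glass ÷ batch → 90.11%.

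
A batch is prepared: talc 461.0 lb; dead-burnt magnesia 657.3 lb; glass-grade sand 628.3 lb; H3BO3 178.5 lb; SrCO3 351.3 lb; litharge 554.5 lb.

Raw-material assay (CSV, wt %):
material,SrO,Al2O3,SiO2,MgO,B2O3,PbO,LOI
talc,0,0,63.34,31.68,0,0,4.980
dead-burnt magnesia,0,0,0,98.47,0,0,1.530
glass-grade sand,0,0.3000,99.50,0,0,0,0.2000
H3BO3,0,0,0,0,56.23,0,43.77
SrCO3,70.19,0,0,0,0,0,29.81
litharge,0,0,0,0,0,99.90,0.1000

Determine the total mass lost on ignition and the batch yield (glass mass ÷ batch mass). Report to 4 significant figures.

The whole derivation keeps exact precision at all times. Intermediates are shown rounded to 4 significant digits alongside each step. Each reported value undergoes a single rounding. Derived quantities, which include the totals, yield, net glass mass, LOI, six oxide percentages, are re-derived at full precision, exactly as shown in the question or the answer, using the weight values per 2613 lb of glass.
Loss on ignition, line by line:
  talc: 461.0 × 0.04980 = 22.96 lb
  dead-burnt magnesia: 657.3 × 0.01530 = 10.06 lb
  glass-grade sand: 628.3 × 0.002000 = 1.257 lb
  H3BO3: 178.5 × 0.4377 = 78.13 lb
  SrCO3: 351.3 × 0.2981 = 104.7 lb
  litharge: 554.5 × 0.001000 = 0.5545 lb
Total LOI = 217.7 lb
Glass = batch − LOI = 2831 − 217.7 = 2613 lb

LOI loss = 217.7 lb; glass = 2613 lb; yield = 92.31%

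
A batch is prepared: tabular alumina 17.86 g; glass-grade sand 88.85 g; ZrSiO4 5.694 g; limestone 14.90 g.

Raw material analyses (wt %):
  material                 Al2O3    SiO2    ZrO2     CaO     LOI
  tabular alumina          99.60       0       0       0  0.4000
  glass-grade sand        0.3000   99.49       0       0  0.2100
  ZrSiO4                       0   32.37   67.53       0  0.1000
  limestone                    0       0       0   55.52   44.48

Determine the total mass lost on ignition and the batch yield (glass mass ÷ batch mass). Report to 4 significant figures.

Values along the way appear (rounded to four significant digits) alongside each step; every computation carries exact precision from first step to last — every reported number is rounded exactly once — the derived quantities, including the four compositions, the yield, glass mass, the totals, ignition loss, are recomputed starting from the weights on 120.4 g of glass in full precision, as set out in question or answer.
Per-material ignition loss:
  tabular alumina: 17.86 × 0.004000 = 0.07144 g
  glass-grade sand: 88.85 × 0.002100 = 0.1866 g
  ZrSiO4: 5.694 × 0.001000 = 0.005694 g
  limestone: 14.90 × 0.4448 = 6.628 g
Total LOI = 6.891 g
Glass = batch − LOI = 127.3 − 6.891 = 120.4 g

LOI loss = 6.891 g; glass = 120.4 g; yield = 94.59%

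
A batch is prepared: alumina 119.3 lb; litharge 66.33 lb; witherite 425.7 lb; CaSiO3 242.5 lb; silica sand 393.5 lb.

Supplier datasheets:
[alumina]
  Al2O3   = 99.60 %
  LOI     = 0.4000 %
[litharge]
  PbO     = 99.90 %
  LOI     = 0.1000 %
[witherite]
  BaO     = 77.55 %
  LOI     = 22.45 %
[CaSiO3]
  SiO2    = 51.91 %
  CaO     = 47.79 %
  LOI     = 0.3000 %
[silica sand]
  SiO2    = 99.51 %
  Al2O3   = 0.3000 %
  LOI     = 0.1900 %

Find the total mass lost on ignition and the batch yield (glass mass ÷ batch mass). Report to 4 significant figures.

LOI loss = 97.59 lb; glass = 1150 lb; yield = 92.18%

Mid-chain values are printed with 4-significant-figure rounding in the printout; the whole derivation keeps full float precision at each step — each reported number receives exactly one rounding. The derived quantities, including LOI, the five compositions, glass mass, the totals, the yield, are recomputed from the batch weights on 1150 lb of glass in full float precision as set out in the question or the answer.
Per-material ignition loss:
  alumina: 119.3 × 0.004000 = 0.4772 lb
  litharge: 66.33 × 0.001000 = 0.06633 lb
  witherite: 425.7 × 0.2245 = 95.57 lb
  CaSiO3: 242.5 × 0.003000 = 0.7275 lb
  silica sand: 393.5 × 0.001900 = 0.7477 lb
Total LOI = 97.59 lb
Glass = batch − LOI = 1247 − 97.59 = 1150 lb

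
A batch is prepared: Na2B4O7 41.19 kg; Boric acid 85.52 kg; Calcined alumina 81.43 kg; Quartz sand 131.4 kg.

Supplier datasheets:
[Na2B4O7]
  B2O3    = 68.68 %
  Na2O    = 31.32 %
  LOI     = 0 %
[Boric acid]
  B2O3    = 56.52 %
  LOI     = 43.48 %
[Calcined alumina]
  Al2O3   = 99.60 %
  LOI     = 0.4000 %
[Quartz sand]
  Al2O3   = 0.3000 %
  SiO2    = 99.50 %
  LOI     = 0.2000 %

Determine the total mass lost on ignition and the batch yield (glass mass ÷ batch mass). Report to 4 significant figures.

LOI loss = 37.77 kg; glass = 301.8 kg; yield = 88.88%

All arithmetic maintains full precision through every step; the intermediate values are printed rounded off to 4 significant digits in the printout. Exactly one rounding goes into each reported result. Derived quantities are re-derived using the weight values on 301.8 kg of glass in full float precision (four oxide percentages, ignition loss, the totals, the yield, glass mass), as set out in the problem or the answer.
LOI of each material in turn:
  Na2B4O7: 41.19 × 0 = 0 kg
  Boric acid: 85.52 × 0.4348 = 37.18 kg
  Calcined alumina: 81.43 × 0.004000 = 0.3257 kg
  Quartz sand: 131.4 × 0.002000 = 0.2628 kg
Total LOI = 37.77 kg
Glass = batch − LOI = 339.5 − 37.77 = 301.8 kg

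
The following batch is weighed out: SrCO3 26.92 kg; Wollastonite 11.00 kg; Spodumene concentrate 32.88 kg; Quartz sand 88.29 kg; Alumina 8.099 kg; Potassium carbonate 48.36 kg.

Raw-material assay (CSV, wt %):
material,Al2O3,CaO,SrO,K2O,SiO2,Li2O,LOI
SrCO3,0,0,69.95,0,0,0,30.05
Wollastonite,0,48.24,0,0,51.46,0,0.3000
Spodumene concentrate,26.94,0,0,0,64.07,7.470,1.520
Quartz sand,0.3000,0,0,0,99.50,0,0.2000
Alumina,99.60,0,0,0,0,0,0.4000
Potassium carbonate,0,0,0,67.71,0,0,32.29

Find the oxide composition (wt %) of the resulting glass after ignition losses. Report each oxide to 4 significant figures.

Intermediates are displayed with 4-significant-figure rounding alongside each step — the whole derivation holds full float precision through every step — every reported value is rounded once only; derived quantities (the six compositions, totals, net glass mass, LOI, yield) are computed in full precision using the weight values at 191.1 kg of glass, as they appear in the problem or answer text.
Mass of each oxide from the mix:
  Al2O3: 32.88·0.2694 + 88.29·0.003000 + 8.099·0.9960 = 17.19 kg
  CaO: 11.00·0.4824 = 5.306 kg
  SrO: 26.92·0.6995 = 18.83 kg
  K2O: 48.36·0.6771 = 32.74 kg
  SiO2: 11.00·0.5146 + 32.88·0.6407 + 88.29·0.9950 = 114.6 kg
  Li2O: 32.88·0.07470 = 2.456 kg
LOI: 26.92·0.3005 + 11.00·0.003000 + 32.88·0.01520 + 88.29·0.002000 + 8.099·0.004000 + 48.36·0.3229 = 24.45 kg
Glass mass = batch − LOI = 215.5 − 24.45 = 191.1 kg (= Σ oxide masses)
wt %: oxide over glass, times 100

Glass mass = 191.1 kg (batch 215.5 − LOI 24.45).
Composition: Al2O3 8.995%, CaO 2.777%, SrO 9.854%, K2O 17.13%, SiO2 59.95%, Li2O 1.285%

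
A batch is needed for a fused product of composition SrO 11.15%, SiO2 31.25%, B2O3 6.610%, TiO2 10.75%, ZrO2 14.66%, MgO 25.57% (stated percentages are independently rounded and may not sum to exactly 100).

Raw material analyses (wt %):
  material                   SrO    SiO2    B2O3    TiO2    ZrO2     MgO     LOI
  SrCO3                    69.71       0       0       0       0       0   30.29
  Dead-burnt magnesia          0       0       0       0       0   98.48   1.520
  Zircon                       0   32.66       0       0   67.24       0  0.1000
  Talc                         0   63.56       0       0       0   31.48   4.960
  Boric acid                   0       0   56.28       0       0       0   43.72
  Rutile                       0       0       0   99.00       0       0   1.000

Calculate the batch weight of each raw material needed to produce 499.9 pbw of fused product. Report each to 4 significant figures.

Batch per 499.9 pbw fused product:
  SrCO3: 79.96 pbw
  Dead-burnt magnesia: 69.13 pbw
  Zircon: 109.0 pbw
  Talc: 189.8 pbw
  Boric acid: 58.71 pbw
  Rutile: 54.28 pbw
Total batch = 560.9 pbw; LOI loss = 61.00 pbw; yield = 89.12%

Each numeric step keeps exact precision all the way through — in-progress results are shown rounded off to 4 significant figures as written; a single rounding produces every reported number; all derived quantities, which include LOI, six oxide percentages, net glass mass, totals, yield, are carried in full precision, precisely as stated by the question or the answer, from the batch weights for 499.9 pbw of glass.
Oxide mass targets, per 499.9 pbw fused product:
  SrO: 11.15% × 499.9 = 55.74 pbw
  SiO2: 31.25% × 499.9 = 156.2 pbw
  B2O3: 6.610% × 499.9 = 33.04 pbw
  TiO2: 10.75% × 499.9 = 53.74 pbw
  ZrO2: 14.66% × 499.9 = 73.29 pbw
  MgO: 25.57% × 499.9 = 127.8 pbw
Oxide-by-oxide audit applying the batch weights above, per the basis as stated (sum by sum, the targets are met exact up to rounding of places):
  SrO: 79.96·0.6971 = 55.74 pbw (target 55.74 pbw)
  SiO2: 109.0·0.3266 + 189.8·0.6356 = 156.2 pbw (target 156.2 pbw)
  B2O3: 58.71·0.5628 = 33.04 pbw (target 33.04 pbw)
  TiO2: 54.28·0.9900 = 53.74 pbw (target 53.74 pbw)
  ZrO2: 109.0·0.6724 = 73.29 pbw (target 73.29 pbw)
  MgO: 69.13·0.9848 + 189.8·0.3148 = 127.8 pbw (target 127.8 pbw)
Glass-mass sanity pass: Σ batch − LOI loss = 499.9 pbw (targets for the oxides total 499.9 pbw; versus the stated basis of 499.9 pbw — any gap is answer rounding).
Batch total: Σ batch = 560.9 pbw; loss to ignition Σ batch·LOI = 61.00 pbw; as yield: glass ÷ batch → 89.12%.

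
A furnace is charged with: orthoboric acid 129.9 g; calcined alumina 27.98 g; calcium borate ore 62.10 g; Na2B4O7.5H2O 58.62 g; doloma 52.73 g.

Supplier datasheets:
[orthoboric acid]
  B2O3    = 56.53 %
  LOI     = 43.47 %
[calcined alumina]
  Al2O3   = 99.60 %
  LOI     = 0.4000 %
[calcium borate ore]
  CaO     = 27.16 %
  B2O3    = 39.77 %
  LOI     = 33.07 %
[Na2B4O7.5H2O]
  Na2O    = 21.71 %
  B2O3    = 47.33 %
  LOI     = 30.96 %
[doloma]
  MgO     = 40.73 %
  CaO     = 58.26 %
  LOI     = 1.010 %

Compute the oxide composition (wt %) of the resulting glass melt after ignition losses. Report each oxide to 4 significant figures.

All arithmetic runs at exact precision at each step — in-progress results are shown rounded to 4 significant figures within the worked lines — every reported figure is rounded exactly once. All derived quantities are computed starting from the weights on 235.5 g of glass at full float precision (five oxide percentages, ignition loss, glass mass, totals, the yield), as given in the problem or the answer.
Per-oxide mass from batch:
  Na2O: 58.62·0.2171 = 12.73 g
  MgO: 52.73·0.4073 = 21.48 g
  CaO: 62.10·0.2716 + 52.73·0.5826 = 47.59 g
  Al2O3: 27.98·0.9960 = 27.87 g
  B2O3: 129.9·0.5653 + 62.10·0.3977 + 58.62·0.4733 = 125.9 g
LOI: 129.9·0.4347 + 27.98·0.004000 + 62.10·0.3307 + 58.62·0.3096 + 52.73·0.01010 = 95.80 g
Glass = total batch minus LOI = 331.3 − 95.80 = 235.5 g (= the summed oxide contributions)
wt %: oxide over glass, times 100

Glass mass = 235.5 g (batch 331.3 − LOI 95.80).
Composition: Na2O 5.403%, MgO 9.118%, CaO 20.20%, Al2O3 11.83%, B2O3 53.44%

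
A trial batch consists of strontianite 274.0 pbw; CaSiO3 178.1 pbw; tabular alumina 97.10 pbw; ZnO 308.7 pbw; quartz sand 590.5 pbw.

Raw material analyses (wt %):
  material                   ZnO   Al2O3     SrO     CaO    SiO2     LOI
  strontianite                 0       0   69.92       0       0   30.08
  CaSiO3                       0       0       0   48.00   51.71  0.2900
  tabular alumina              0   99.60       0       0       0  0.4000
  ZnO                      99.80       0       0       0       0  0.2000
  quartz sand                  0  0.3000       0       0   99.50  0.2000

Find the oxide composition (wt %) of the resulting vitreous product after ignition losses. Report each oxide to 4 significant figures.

Every computation maintains full precision throughout; mid-chain values are displayed, with 4-significant-figure rounding, on the page. Every reported value sees exactly one rounding; derived quantities are carried at full float precision (the yield, LOI, glass mass, the totals, the five compositions) from the batch weights on 1363 pbw of glass, as written in the problem or answer text.
Delivered oxide masses:
  ZnO: 308.7·0.9980 = 308.1 pbw
  Al2O3: 97.10·0.9960 + 590.5·0.003000 = 98.48 pbw
  SrO: 274.0·0.6992 = 191.6 pbw
  CaO: 178.1·0.4800 = 85.49 pbw
  SiO2: 178.1·0.5171 + 590.5·0.9950 = 679.6 pbw
LOI: 274.0·0.3008 + 178.1·0.002900 + 97.10·0.004000 + 308.7·0.002000 + 590.5·0.002000 = 85.12 pbw
Net of LOI, the glass mass = 1448 − 85.12 = 1363 pbw (= Σ oxide masses)
wt % = 100 × oxide mass / glass mass

Glass mass = 1363 pbw (batch 1448 − LOI 85.12).
Composition: ZnO 22.60%, Al2O3 7.224%, SrO 14.05%, CaO 6.271%, SiO2 49.85%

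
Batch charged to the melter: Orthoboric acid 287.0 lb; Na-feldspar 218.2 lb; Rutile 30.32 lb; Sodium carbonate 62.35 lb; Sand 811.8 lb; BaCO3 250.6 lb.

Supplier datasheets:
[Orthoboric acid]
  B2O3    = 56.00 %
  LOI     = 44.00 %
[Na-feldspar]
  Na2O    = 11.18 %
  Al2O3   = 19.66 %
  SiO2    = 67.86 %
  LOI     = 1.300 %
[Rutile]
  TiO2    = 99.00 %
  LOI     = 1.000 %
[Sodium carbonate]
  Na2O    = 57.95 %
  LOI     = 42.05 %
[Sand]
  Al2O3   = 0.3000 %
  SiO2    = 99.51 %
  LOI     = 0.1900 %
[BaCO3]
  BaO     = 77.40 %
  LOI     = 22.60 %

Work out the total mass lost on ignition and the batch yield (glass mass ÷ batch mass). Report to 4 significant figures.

LOI loss = 213.8 lb; glass = 1446 lb; yield = 87.12%

Intermediates are displayed, rounded to 4 significant digits, between the steps. Full float precision is kept from first step to last; every reported number is rounded just once — all derived quantities, including the six compositions, net glass mass, LOI, totals, the yield, are computed from the batch weights on 1446 lb of glass in full float precision as given in question or answer.
Material-by-material LOI:
  Orthoboric acid: 287.0 × 0.4400 = 126.3 lb
  Na-feldspar: 218.2 × 0.01300 = 2.837 lb
  Rutile: 30.32 × 0.01000 = 0.3032 lb
  Sodium carbonate: 62.35 × 0.4205 = 26.22 lb
  Sand: 811.8 × 0.001900 = 1.542 lb
  BaCO3: 250.6 × 0.2260 = 56.64 lb
Total LOI = 213.8 lb
Glass = batch − LOI = 1660 − 213.8 = 1446 lb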